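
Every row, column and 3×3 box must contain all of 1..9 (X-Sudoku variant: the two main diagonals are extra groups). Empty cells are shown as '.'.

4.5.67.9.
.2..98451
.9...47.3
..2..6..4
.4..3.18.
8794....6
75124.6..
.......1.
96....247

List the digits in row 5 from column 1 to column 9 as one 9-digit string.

R1C7 = 8: row 1 has {4,5,6,7,9}; col 7 has {1,2,4,6,7}; box has {1,3,4,5,7,9} → only 8 remains.
R1C9 = 2: row 1 has {4,5,6,7,8,9}; col 9 has {1,3,4,6,7}; box has {1,3,4,5,7,8,9}; anti-diagonal has {1,3,4,5,6,7,9} → only 2 remains.
R2C4 = 3: row 2 has {1,2,4,5,8,9}; col 4 has {2,4}; box has {4,6,7,8,9} → only 3 remains.
R3C3 = 8: row 3 has {3,4,7,9}; col 3 has {1,2,5,9}; box has {2,4,5,9}; main diagonal has {1,2,3,4,6,7} → only 8 remains.
R3C8 = 6: row 3 has {3,4,7,8,9}; col 8 has {1,4,5,8,9}; box has {1,2,3,4,5,7,8,9} → only 6 remains.
R5C3 = 6: row 5 has {1,3,4,8}; col 3 has {1,2,5,8,9}; box has {2,4,7,8,9} → only 6 remains.
R6C6 = 5: row 6 has {4,6,7,8,9}; col 6 has {4,6,7,8}; box has {3,4,6}; main diagonal has {1,2,3,4,6,7,8} → only 5 remains.
R6C7 = 3: row 6 has {4,5,6,7,8,9}; col 7 has {1,2,4,6,7,8}; box has {1,4,6,8} → only 3 remains.
R6C8 = 2: row 6 has {3,4,5,6,7,8,9}; col 8 has {1,4,5,6,8,9}; box has {1,3,4,6,8} → only 2 remains.
R7C8 = 3: row 7 has {1,2,4,5,6,7}; col 8 has {1,2,4,5,6,8,9}; box has {1,2,4,6,7} → only 3 remains.
R8C2 = 8: row 8 has {1}; col 2 has {2,4,5,6,7,9}; box has {1,5,6,7,9}; anti-diagonal has {1,2,3,4,5,6,7,9} → only 8 remains.
R9C3 = 3: row 9 has {2,4,6,7,9}; col 3 has {1,2,5,6,8,9}; box has {1,5,6,7,8,9} → only 3 remains.
R9C6 = 1: row 9 has {2,3,4,6,7,9}; col 6 has {4,5,6,7,8}; box has {2,4} → only 1 remains.
R1C4 = 1: row 1 has {2,4,5,6,7,8,9}; col 4 has {2,3,4}; box has {3,4,6,7,8,9} → only 1 remains.
R2C1 = 6: row 2 has {1,2,3,4,5,8,9}; col 1 has {4,7,8,9}; box has {2,4,5,8,9} → only 6 remains.
R2C3 = 7: row 2 has {1,2,3,4,5,6,8,9}; col 3 has {1,2,3,5,6,8,9}; box has {2,4,5,6,8,9} → only 7 remains.
R3C1 = 1: row 3 has {3,4,6,7,8,9}; col 1 has {4,6,7,8,9}; box has {2,4,5,6,7,8,9} → only 1 remains.
R3C4 = 5: row 3 has {1,3,4,6,7,8,9}; col 4 has {1,2,3,4}; box has {1,3,4,6,7,8,9} → only 5 remains.
R3C5 = 2: row 3 has {1,3,4,5,6,7,8,9}; col 5 has {3,4,6,9}; box has {1,3,4,5,6,7,8,9} → only 2 remains.
R4C4 = 9: row 4 has {2,4,6}; col 4 has {1,2,3,4,5}; box has {3,4,5,6}; main diagonal has {1,2,3,4,5,6,7,8} → only 9 remains.
R4C7 = 5: row 4 has {2,4,6,9}; col 7 has {1,2,3,4,6,7,8}; box has {1,2,3,4,6,8} → only 5 remains.
R4C8 = 7: row 4 has {2,4,5,6,9}; col 8 has {1,2,3,4,5,6,8,9}; box has {1,2,3,4,5,6,8} → only 7 remains.
R5C1 = 5: row 5 has {1,3,4,6,8}; col 1 has {1,4,6,7,8,9}; box has {2,4,6,7,8,9} → only 5 remains.
R5C4 = 7: row 5 has {1,3,4,5,6,8}; col 4 has {1,2,3,4,5,9}; box has {3,4,5,6,9} → only 7 remains.
R5C6 = 2: row 5 has {1,3,4,5,6,7,8}; col 6 has {1,4,5,6,7,8}; box has {3,4,5,6,7,9} → only 2 remains.
R5C9 = 9: row 5 has {1,2,3,4,5,6,7,8}; col 9 has {1,2,3,4,6,7}; box has {1,2,3,4,5,6,7,8} → only 9 remains.

546732189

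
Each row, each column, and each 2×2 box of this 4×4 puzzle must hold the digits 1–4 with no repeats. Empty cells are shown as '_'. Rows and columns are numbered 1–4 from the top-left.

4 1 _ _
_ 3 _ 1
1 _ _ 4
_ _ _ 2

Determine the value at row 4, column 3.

row 1, column 4 = 3: row 1 has {1,4}; col 4 has {1,2,4}; box has {1} → only 3 remains.
row 2, column 1 = 2: row 2 has {1,3}; col 1 has {1,4}; box has {1,3,4} → only 2 remains.
row 2, column 3 = 4: row 2 has {1,2,3}; col 3 has {}; box has {1,3} → only 4 remains.
row 3, column 2 = 2: row 3 has {1,4}; col 2 has {1,3}; box has {1} → only 2 remains.
row 3, column 3 = 3: row 3 has {1,2,4}; col 3 has {4}; box has {2,4} → only 3 remains.
row 4, column 1 = 3: row 4 has {2}; col 1 has {1,2,4}; box has {1,2} → only 3 remains.
row 4, column 2 = 4: row 4 has {2,3}; col 2 has {1,2,3}; box has {1,2,3} → only 4 remains.
row 4, column 3 = 1: row 4 has {2,3,4}; col 3 has {3,4}; box has {2,3,4} → only 1 remains.

1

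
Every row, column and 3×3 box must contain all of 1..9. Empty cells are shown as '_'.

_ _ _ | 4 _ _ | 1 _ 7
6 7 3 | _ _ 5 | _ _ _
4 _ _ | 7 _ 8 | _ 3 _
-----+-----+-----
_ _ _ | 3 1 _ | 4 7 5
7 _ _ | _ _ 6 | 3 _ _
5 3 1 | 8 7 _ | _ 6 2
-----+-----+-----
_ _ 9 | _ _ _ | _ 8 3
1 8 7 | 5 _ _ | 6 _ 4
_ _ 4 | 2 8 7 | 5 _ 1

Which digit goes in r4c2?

9

r5c4 = 9: row 5 has {3,6,7}; col 4 has {2,3,4,5,7,8}; box has {1,3,6,7,8} → only 9 remains.
r5c8 = 1: row 5 has {3,6,7,9}; col 8 has {3,6,7,8}; box has {2,3,4,5,6,7} → only 1 remains.
r5c9 = 8: row 5 has {1,3,6,7,9}; col 9 has {1,2,3,4,5,7}; box has {1,2,3,4,5,6,7} → only 8 remains.
r6c6 = 4: row 6 has {1,2,3,5,6,7,8}; col 6 has {5,6,7,8}; box has {1,3,6,7,8,9} → only 4 remains.
r6c7 = 9: row 6 has {1,2,3,4,5,6,7,8}; col 7 has {1,3,4,5,6}; box has {1,2,3,4,5,6,7,8} → only 9 remains.
r7c1 = 2: row 7 has {3,8,9}; col 1 has {1,4,5,6,7}; box has {1,4,7,8,9} → only 2 remains.
r7c6 = 1: row 7 has {2,3,8,9}; col 6 has {4,5,6,7,8}; box has {2,5,7,8} → only 1 remains.
r7c7 = 7: row 7 has {1,2,3,8,9}; col 7 has {1,3,4,5,6,9}; box has {1,3,4,5,6,8} → only 7 remains.
r9c1 = 3: row 9 has {1,2,4,5,7,8}; col 1 has {1,2,4,5,6,7}; box has {1,2,4,7,8,9} → only 3 remains.
r9c2 = 6: row 9 has {1,2,3,4,5,7,8}; col 2 has {3,7,8}; box has {1,2,3,4,7,8,9} → only 6 remains.
r9c8 = 9: row 9 has {1,2,3,4,5,6,7,8}; col 8 has {1,3,6,7,8}; box has {1,3,4,5,6,7,8} → only 9 remains.
r2c4 = 1: row 2 has {3,5,6,7}; col 4 has {2,3,4,5,7,8,9}; box has {4,5,7,8} → only 1 remains.
r2c9 = 9: row 2 has {1,3,5,6,7}; col 9 has {1,2,3,4,5,7,8}; box has {1,3,7} → only 9 remains.
r3c7 = 2: row 3 has {3,4,7,8}; col 7 has {1,3,4,5,6,7,9}; box has {1,3,7,9} → only 2 remains.
r3c9 = 6: row 3 has {2,3,4,7,8}; col 9 has {1,2,3,4,5,7,8,9}; box has {1,2,3,7,9} → only 6 remains.
r4c6 = 2: row 4 has {1,3,4,5,7}; col 6 has {1,4,5,6,7,8}; box has {1,3,4,6,7,8,9} → only 2 remains.
r5c3 = 2: row 5 has {1,3,6,7,8,9}; col 3 has {1,3,4,7,9}; box has {1,3,5,7} → only 2 remains.
r5c5 = 5: row 5 has {1,2,3,6,7,8,9}; col 5 has {1,7,8}; box has {1,2,3,4,6,7,8,9} → only 5 remains.
r7c2 = 5: row 7 has {1,2,3,7,8,9}; col 2 has {3,6,7,8}; box has {1,2,3,4,6,7,8,9} → only 5 remains.
r7c4 = 6: row 7 has {1,2,3,5,7,8,9}; col 4 has {1,2,3,4,5,7,8,9}; box has {1,2,5,7,8} → only 6 remains.
r7c5 = 4: row 7 has {1,2,3,5,6,7,8,9}; col 5 has {1,5,7,8}; box has {1,2,5,6,7,8} → only 4 remains.
r8c8 = 2: row 8 has {1,4,5,6,7,8}; col 8 has {1,3,6,7,8,9}; box has {1,3,4,5,6,7,8,9} → only 2 remains.
r1c8 = 5: row 1 has {1,4,7}; col 8 has {1,2,3,6,7,8,9}; box has {1,2,3,6,7,9} → only 5 remains.
r2c5 = 2: row 2 has {1,3,5,6,7,9}; col 5 has {1,4,5,7,8}; box has {1,4,5,7,8} → only 2 remains.
r2c7 = 8: row 2 has {1,2,3,5,6,7,9}; col 7 has {1,2,3,4,5,6,7,9}; box has {1,2,3,5,6,7,9} → only 8 remains.
r2c8 = 4: row 2 has {1,2,3,5,6,7,8,9}; col 8 has {1,2,3,5,6,7,8,9}; box has {1,2,3,5,6,7,8,9} → only 4 remains.
r3c3 = 5: row 3 has {2,3,4,6,7,8}; col 3 has {1,2,3,4,7,9}; box has {3,4,6,7} → only 5 remains.
r3c5 = 9: row 3 has {2,3,4,5,6,7,8}; col 5 has {1,2,4,5,7,8}; box has {1,2,4,5,7,8} → only 9 remains.
r4c2 = 9: row 4 has {1,2,3,4,5,7}; col 2 has {3,5,6,7,8}; box has {1,2,3,5,7} → only 9 remains.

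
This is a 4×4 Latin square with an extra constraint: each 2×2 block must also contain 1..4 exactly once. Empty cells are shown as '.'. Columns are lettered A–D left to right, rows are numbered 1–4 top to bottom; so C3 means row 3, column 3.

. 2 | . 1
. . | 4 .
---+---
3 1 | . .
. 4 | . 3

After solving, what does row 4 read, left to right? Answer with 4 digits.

A1 = 4 (sole candidate).
C1 = 3 (sole candidate).
A2 = 1 (sole candidate).
B2 = 3 (sole candidate).
D2 = 2 (sole candidate).
C3 = 2 (sole candidate).
D3 = 4 (sole candidate).
A4 = 2: row 4 has {3,4}; col 1 has {1,3,4}; box has {1,3,4} → only 2 remains.
C4 = 1: row 4 has {2,3,4}; col 3 has {2,3,4}; box has {2,3,4} → only 1 remains.

2413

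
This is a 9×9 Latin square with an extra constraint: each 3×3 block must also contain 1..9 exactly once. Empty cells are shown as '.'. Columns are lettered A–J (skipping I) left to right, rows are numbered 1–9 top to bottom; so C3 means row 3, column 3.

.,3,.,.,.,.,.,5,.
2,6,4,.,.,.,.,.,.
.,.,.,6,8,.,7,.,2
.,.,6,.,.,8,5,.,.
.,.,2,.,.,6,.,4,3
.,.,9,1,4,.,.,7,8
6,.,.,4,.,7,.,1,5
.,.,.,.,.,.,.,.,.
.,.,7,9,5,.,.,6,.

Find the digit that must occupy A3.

B6 = 5 (sole candidate).
J9 = 4 (sole candidate).
A6 = 3 (sole candidate).
F6 = 2 (sole candidate).
G6 = 6 (sole candidate).
J1 = 6 (hidden single in row 1).
F3 = 4 (hidden single in row 3).
G1 = 4 (hidden single in row 1).
H3 = 3 (hidden single in row 3).
H4 = 2 (hidden single in row 4).
D5 = 5 (hidden single in row 5).
F2 = 5 (hidden single in row 2).
E8 = 6 (hidden single in row 8).
J8 = 7 (hidden single in row 8).
D8 = 8 (hidden single in column 4).
H8 = 9 (sole candidate).
H2 = 8 (sole candidate).
B7 = 9 (hidden single in row 7).
B3 = 1 (sole candidate).
C3 = 5 (sole candidate).
C1 = 8 (sole candidate).
A3 = 9: row 3 has {1,2,3,4,5,6,7,8}; col 1 has {2,3,6}; box has {1,2,3,4,5,6,8} → only 9 remains.

9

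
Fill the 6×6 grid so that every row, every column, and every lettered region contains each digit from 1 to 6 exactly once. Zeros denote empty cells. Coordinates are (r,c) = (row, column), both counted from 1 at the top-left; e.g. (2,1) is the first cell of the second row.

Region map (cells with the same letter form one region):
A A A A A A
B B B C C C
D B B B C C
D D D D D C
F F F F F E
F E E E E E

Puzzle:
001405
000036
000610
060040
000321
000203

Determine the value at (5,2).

(1,5) = 6 (sole candidate).
(2,4) = 5 (sole candidate).
(4,4) = 1 (sole candidate).
(4,6) = 2 (sole candidate).
(6,5) = 5 (sole candidate).
(3,6) = 4 (sole candidate).
(6,2) = 4 (sole candidate).
(6,3) = 6 (sole candidate).
(5,2) = 5: row 5 has {1,2,3}; col 2 has {4,6}; region has {2,3} → only 5 remains.

5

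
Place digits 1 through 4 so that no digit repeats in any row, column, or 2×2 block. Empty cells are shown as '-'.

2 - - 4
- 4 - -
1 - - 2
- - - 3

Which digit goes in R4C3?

1

R2C1 = 3: row 2 has {4}; col 1 has {1,2}; box has {2,4} → only 3 remains.
R2C4 = 1: row 2 has {3,4}; col 4 has {2,3,4}; box has {4} → only 1 remains.
R3C2 = 3: row 3 has {1,2}; col 2 has {4}; box has {1} → only 3 remains.
R3C3 = 4: row 3 has {1,2,3}; col 3 has {}; box has {2,3} → only 4 remains.
R4C1 = 4: row 4 has {3}; col 1 has {1,2,3}; box has {1,3} → only 4 remains.
R4C2 = 2: row 4 has {3,4}; col 2 has {3,4}; box has {1,3,4} → only 2 remains.
R4C3 = 1: row 4 has {2,3,4}; col 3 has {4}; box has {2,3,4} → only 1 remains.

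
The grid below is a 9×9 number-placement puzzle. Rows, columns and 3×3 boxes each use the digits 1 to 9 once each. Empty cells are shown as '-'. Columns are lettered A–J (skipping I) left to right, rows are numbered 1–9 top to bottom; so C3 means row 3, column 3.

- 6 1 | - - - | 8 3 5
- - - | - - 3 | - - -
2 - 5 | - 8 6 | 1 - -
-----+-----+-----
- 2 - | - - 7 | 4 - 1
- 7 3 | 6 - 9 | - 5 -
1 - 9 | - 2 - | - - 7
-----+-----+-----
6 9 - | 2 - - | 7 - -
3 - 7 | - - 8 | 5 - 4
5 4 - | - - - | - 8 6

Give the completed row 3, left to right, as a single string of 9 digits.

235786149

B2 = 8: row 2 has {3}; col 2 has {2,4,6,7,9}; box has {1,2,5,6} → only 8 remains.
C2 = 4: row 2 has {3,8}; col 3 has {1,3,5,7,9}; box has {1,2,5,6,8} → only 4 remains.
B3 = 3: row 3 has {1,2,5,6,8}; col 2 has {2,4,6,7,8,9}; box has {1,2,4,5,6,8} → only 3 remains.
J3 = 9: row 3 has {1,2,3,5,6,8}; col 9 has {1,4,5,6,7}; box has {1,3,5,8} → only 9 remains.
A4 = 8: row 4 has {1,2,4,7}; col 1 has {1,2,3,5,6}; box has {1,2,3,7,9} → only 8 remains.
C4 = 6: row 4 has {1,2,4,7,8}; col 3 has {1,3,4,5,7,9}; box has {1,2,3,7,8,9} → only 6 remains.
H4 = 9: row 4 has {1,2,4,6,7,8}; col 8 has {3,5,8}; box has {1,4,5,7} → only 9 remains.
A5 = 4: row 5 has {3,5,6,7,9}; col 1 has {1,2,3,5,6,8}; box has {1,2,3,6,7,8,9} → only 4 remains.
E5 = 1: row 5 has {3,4,5,6,7,9}; col 5 has {2,8}; box has {2,6,7,9} → only 1 remains.
G5 = 2: row 5 has {1,3,4,5,6,7,9}; col 7 has {1,4,5,7,8}; box has {1,4,5,7,9} → only 2 remains.
J5 = 8: row 5 has {1,2,3,4,5,6,7,9}; col 9 has {1,4,5,6,7,9}; box has {1,2,4,5,7,9} → only 8 remains.
B6 = 5: row 6 has {1,2,7,9}; col 2 has {2,3,4,6,7,8,9}; box has {1,2,3,4,6,7,8,9} → only 5 remains.
F6 = 4: row 6 has {1,2,5,7,9}; col 6 has {3,6,7,8,9}; box has {1,2,6,7,9} → only 4 remains.
H6 = 6: row 6 has {1,2,4,5,7,9}; col 8 has {3,5,8,9}; box has {1,2,4,5,7,8,9} → only 6 remains.
C7 = 8: row 7 has {2,6,7,9}; col 3 has {1,3,4,5,6,7,9}; box has {3,4,5,6,7,9} → only 8 remains.
H7 = 1: row 7 has {2,6,7,8,9}; col 8 has {3,5,6,8,9}; box has {4,5,6,7,8} → only 1 remains.
J7 = 3: row 7 has {1,2,6,7,8,9}; col 9 has {1,4,5,6,7,8,9}; box has {1,4,5,6,7,8} → only 3 remains.
B8 = 1: row 8 has {3,4,5,7,8}; col 2 has {2,3,4,5,6,7,8,9}; box has {3,4,5,6,7,8,9} → only 1 remains.
D8 = 9: row 8 has {1,3,4,5,7,8}; col 4 has {2,6}; box has {2,8} → only 9 remains.
E8 = 6: row 8 has {1,3,4,5,7,8,9}; col 5 has {1,2,8}; box has {2,8,9} → only 6 remains.
H8 = 2: row 8 has {1,3,4,5,6,7,8,9}; col 8 has {1,3,5,6,8,9}; box has {1,3,4,5,6,7,8} → only 2 remains.
C9 = 2: row 9 has {4,5,6,8}; col 3 has {1,3,4,5,6,7,8,9}; box has {1,3,4,5,6,7,8,9} → only 2 remains.
F9 = 1: row 9 has {2,4,5,6,8}; col 6 has {3,4,6,7,8,9}; box has {2,6,8,9} → only 1 remains.
G9 = 9: row 9 has {1,2,4,5,6,8}; col 7 has {1,2,4,5,7,8}; box has {1,2,3,4,5,6,7,8} → only 9 remains.
F1 = 2: row 1 has {1,3,5,6,8}; col 6 has {1,3,4,6,7,8,9}; box has {3,6,8} → only 2 remains.
G2 = 6: row 2 has {3,4,8}; col 7 has {1,2,4,5,7,8,9}; box has {1,3,5,8,9} → only 6 remains.
H2 = 7: row 2 has {3,4,6,8}; col 8 has {1,2,3,5,6,8,9}; box has {1,3,5,6,8,9} → only 7 remains.
J2 = 2: row 2 has {3,4,6,7,8}; col 9 has {1,3,4,5,6,7,8,9}; box has {1,3,5,6,7,8,9} → only 2 remains.
H3 = 4: row 3 has {1,2,3,5,6,8,9}; col 8 has {1,2,3,5,6,7,8,9}; box has {1,2,3,5,6,7,8,9} → only 4 remains.
G6 = 3: row 6 has {1,2,4,5,6,7,9}; col 7 has {1,2,4,5,6,7,8,9}; box has {1,2,4,5,6,7,8,9} → only 3 remains.
F7 = 5: row 7 has {1,2,3,6,7,8,9}; col 6 has {1,2,3,4,6,7,8,9}; box has {1,2,6,8,9} → only 5 remains.
A2 = 9: row 2 has {2,3,4,6,7,8}; col 1 has {1,2,3,4,5,6,8}; box has {1,2,3,4,5,6,8} → only 9 remains.
E2 = 5: row 2 has {2,3,4,6,7,8,9}; col 5 has {1,2,6,8}; box has {2,3,6,8} → only 5 remains.
D3 = 7: row 3 has {1,2,3,4,5,6,8,9}; col 4 has {2,6,9}; box has {2,3,5,6,8} → only 7 remains.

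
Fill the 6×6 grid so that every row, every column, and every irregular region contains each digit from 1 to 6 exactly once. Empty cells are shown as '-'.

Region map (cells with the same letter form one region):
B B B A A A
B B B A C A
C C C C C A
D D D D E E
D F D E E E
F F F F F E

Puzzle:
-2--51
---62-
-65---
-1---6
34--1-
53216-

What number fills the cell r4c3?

r2c2 = 5: row 2 has {2,6}; col 2 has {1,2,3,4,6}; region has {2} → only 5 remains.
r4c3 = 4: row 4 has {1,6}; col 3 has {2,5}; region has {1,3} → only 4 remains.

4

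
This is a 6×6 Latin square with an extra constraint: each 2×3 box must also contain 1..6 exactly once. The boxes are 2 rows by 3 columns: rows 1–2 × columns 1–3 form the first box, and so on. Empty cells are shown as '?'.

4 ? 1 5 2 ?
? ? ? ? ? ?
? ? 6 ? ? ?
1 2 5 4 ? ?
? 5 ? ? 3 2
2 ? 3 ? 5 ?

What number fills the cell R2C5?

R2C3 = 2 (sole candidate).
R3C1 = 3 (sole candidate).
R3C2 = 4 (sole candidate).
R3C5 = 1 (sole candidate).
R3C6 = 5 (sole candidate).
R4C5 = 6 (sole candidate).
R4C6 = 3 (sole candidate).
R5C1 = 6 (sole candidate).
R5C3 = 4 (sole candidate).
R5C4 = 1 (sole candidate).
R6C2 = 1 (sole candidate).
R6C4 = 6 (sole candidate).
R6C6 = 4 (sole candidate).
R1C6 = 6 (sole candidate).
R2C1 = 5 (sole candidate).
R2C4 = 3 (sole candidate).
R2C5 = 4: row 2 has {2,3,5}; col 5 has {1,2,3,5,6}; box has {2,3,5,6} → only 4 remains.

4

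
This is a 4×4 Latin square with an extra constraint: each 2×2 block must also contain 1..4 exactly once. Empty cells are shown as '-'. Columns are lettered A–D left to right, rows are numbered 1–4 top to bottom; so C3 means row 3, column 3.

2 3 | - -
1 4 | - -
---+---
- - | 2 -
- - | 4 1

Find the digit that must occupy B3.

1

C1 = 1: row 1 has {2,3}; col 3 has {2,4}; box has {} → only 1 remains.
D1 = 4: row 1 has {1,2,3}; col 4 has {1}; box has {1} → only 4 remains.
C2 = 3: row 2 has {1,4}; col 3 has {1,2,4}; box has {1,4} → only 3 remains.
D2 = 2: row 2 has {1,3,4}; col 4 has {1,4}; box has {1,3,4} → only 2 remains.
B3 = 1: row 3 has {2}; col 2 has {3,4}; box has {} → only 1 remains.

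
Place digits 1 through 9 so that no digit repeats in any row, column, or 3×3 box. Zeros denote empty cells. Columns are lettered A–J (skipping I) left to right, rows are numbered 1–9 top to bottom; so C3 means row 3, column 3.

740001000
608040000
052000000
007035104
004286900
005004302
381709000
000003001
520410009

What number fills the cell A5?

D4 = 9: row 4 has {1,3,4,5,7}; col 4 has {2,4,7}; box has {2,3,4,5,6,8} → only 9 remains.
A5 = 1: row 5 has {2,4,6,8,9}; col 1 has {3,5,6,7}; box has {4,5,7} → only 1 remains.

1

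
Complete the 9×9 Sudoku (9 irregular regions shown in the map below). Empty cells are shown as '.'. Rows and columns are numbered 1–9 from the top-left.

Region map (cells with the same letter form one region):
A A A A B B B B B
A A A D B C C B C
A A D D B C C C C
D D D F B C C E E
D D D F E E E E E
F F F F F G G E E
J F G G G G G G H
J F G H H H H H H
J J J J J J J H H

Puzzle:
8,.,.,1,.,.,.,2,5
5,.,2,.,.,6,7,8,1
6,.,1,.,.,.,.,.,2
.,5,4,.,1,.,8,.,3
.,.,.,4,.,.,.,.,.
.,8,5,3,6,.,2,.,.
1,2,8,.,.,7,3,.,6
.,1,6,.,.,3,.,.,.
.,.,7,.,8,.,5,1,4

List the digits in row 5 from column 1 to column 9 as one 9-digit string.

r2c4 = 9 (sole candidate).
r4c4 = 7 (sole candidate).
r4c6 = 9 (sole candidate).
r4c8 = 6 (sole candidate).
r5c3 = 3: row 5 has {4}; col 3 has {1,2,4,5,6,7,8}; region has {1,4,5,9} → only 3 remains.
r6c1 = 9 (sole candidate).
r6c9 = 7 (sole candidate).
r7c4 = 5 (sole candidate).
r8c7 = 9 (sole candidate).
r8c9 = 8 (sole candidate).
r9c6 = 2 (sole candidate).
r1c3 = 9 (sole candidate).
r1c6 = 4 (sole candidate).
r1c7 = 6 (sole candidate).
r2c5 = 3 (sole candidate).
r3c4 = 8 (sole candidate).
r3c6 = 5 (sole candidate).
r3c7 = 4 (sole candidate).
r3c8 = 3 (sole candidate).
r4c1 = 2 (sole candidate).
r5c1 = 7: row 5 has {3,4}; col 1 has {1,2,5,6,8,9}; region has {1,2,3,4,5,8,9} → only 7 remains.
r5c2 = 6: row 5 has {3,4,7}; col 2 has {1,2,5,8}; region has {1,2,3,4,5,7,8,9} → only 6 remains.
r5c7 = 1: row 5 has {3,4,6,7}; col 7 has {2,3,4,5,6,7,8,9}; region has {3,6,7} → only 1 remains.
r5c9 = 9: row 5 has {1,3,4,6,7}; col 9 has {1,2,3,4,5,6,7,8}; region has {1,3,6,7} → only 9 remains.
r6c6 = 1 (sole candidate).
r6c8 = 4 (sole candidate).
r7c8 = 9 (sole candidate).
r8c1 = 4 (sole candidate).
r8c4 = 2 (sole candidate).
r9c1 = 3 (sole candidate).
r9c2 = 9 (sole candidate).
r9c4 = 6 (sole candidate).
r1c5 = 7 (sole candidate).
r2c2 = 4 (sole candidate).
r3c2 = 7 (sole candidate).
r3c5 = 9 (sole candidate).
r5c6 = 8: row 5 has {1,3,4,6,7,9}; col 6 has {1,2,3,4,5,6,7,9}; region has {1,3,4,6,7,9} → only 8 remains.
r5c8 = 5: row 5 has {1,3,4,6,7,8,9}; col 8 has {1,2,3,4,6,8,9}; region has {1,3,4,6,7,8,9} → only 5 remains.
r7c5 = 4 (sole candidate).
r8c5 = 5 (sole candidate).
r8c8 = 7 (sole candidate).
r1c2 = 3 (sole candidate).
r5c5 = 2: row 5 has {1,3,4,5,6,7,8,9}; col 5 has {1,3,4,5,6,7,8,9}; region has {1,3,4,5,6,7,8,9} → only 2 remains.

763428159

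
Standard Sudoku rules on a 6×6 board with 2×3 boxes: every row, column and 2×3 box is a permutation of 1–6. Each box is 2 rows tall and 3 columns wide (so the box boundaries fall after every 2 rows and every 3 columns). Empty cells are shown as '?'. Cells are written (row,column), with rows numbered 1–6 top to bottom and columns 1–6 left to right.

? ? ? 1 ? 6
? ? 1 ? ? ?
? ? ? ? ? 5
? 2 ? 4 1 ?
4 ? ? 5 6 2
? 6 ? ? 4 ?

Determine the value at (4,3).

(4,6) = 3 (sole candidate).
(5,3) = 3 (sole candidate).
(6,4) = 3 (sole candidate).
(6,6) = 1 (sole candidate).
(2,4) = 2 (sole candidate).
(2,6) = 4 (sole candidate).
(3,4) = 6 (sole candidate).
(3,5) = 2 (sole candidate).
(5,2) = 1 (sole candidate).
(3,3) = 4 (sole candidate).
(3,2) = 3 (sole candidate).
(2,2) = 5 (sole candidate).
(2,5) = 3 (sole candidate).
(3,1) = 1 (sole candidate).
(1,2) = 4 (sole candidate).
(1,3) = 2 (sole candidate).
(1,5) = 5 (sole candidate).
(2,1) = 6 (sole candidate).
(4,1) = 5 (sole candidate).
(4,3) = 6: row 4 has {1,2,3,4,5}; col 3 has {1,2,3,4}; box has {1,2,3,4,5} → only 6 remains.

6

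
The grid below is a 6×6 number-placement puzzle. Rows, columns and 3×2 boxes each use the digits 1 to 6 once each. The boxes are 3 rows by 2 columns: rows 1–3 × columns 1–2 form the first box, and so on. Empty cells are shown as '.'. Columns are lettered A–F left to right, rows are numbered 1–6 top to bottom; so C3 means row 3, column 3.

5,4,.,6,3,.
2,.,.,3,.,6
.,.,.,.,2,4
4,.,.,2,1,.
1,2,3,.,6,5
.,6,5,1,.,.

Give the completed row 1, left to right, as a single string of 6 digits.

542631

F1 = 1: row 1 has {3,4,5,6}; col 6 has {4,5,6}; box has {2,3,4,6} → only 1 remains.
B2 = 1: row 2 has {2,3,6}; col 2 has {2,4,6}; box has {2,4,5} → only 1 remains.
C2 = 4: row 2 has {1,2,3,6}; col 3 has {3,5}; box has {3,6} → only 4 remains.
E2 = 5: row 2 has {1,2,3,4,6}; col 5 has {1,2,3,6}; box has {1,2,3,4,6} → only 5 remains.
B3 = 3: row 3 has {2,4}; col 2 has {1,2,4,6}; box has {1,2,4,5} → only 3 remains.
C3 = 1: row 3 has {2,3,4}; col 3 has {3,4,5}; box has {3,4,6} → only 1 remains.
D3 = 5: row 3 has {1,2,3,4}; col 4 has {1,2,3,6}; box has {1,3,4,6} → only 5 remains.
B4 = 5: row 4 has {1,2,4}; col 2 has {1,2,3,4,6}; box has {1,2,4,6} → only 5 remains.
C4 = 6: row 4 has {1,2,4,5}; col 3 has {1,3,4,5}; box has {1,2,3,5} → only 6 remains.
F4 = 3: row 4 has {1,2,4,5,6}; col 6 has {1,4,5,6}; box has {1,5,6} → only 3 remains.
D5 = 4: row 5 has {1,2,3,5,6}; col 4 has {1,2,3,5,6}; box has {1,2,3,5,6} → only 4 remains.
A6 = 3: row 6 has {1,5,6}; col 1 has {1,2,4,5}; box has {1,2,4,5,6} → only 3 remains.
E6 = 4: row 6 has {1,3,5,6}; col 5 has {1,2,3,5,6}; box has {1,3,5,6} → only 4 remains.
F6 = 2: row 6 has {1,3,4,5,6}; col 6 has {1,3,4,5,6}; box has {1,3,4,5,6} → only 2 remains.
C1 = 2: row 1 has {1,3,4,5,6}; col 3 has {1,3,4,5,6}; box has {1,3,4,5,6} → only 2 remains.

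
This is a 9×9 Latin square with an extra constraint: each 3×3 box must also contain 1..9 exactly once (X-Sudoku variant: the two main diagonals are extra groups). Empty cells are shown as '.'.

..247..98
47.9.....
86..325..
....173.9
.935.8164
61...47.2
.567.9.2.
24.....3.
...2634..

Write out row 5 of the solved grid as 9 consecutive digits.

R1C2 = 3: row 1 has {2,4,7,8,9}; col 2 has {1,4,5,6,7,9}; box has {2,4,6,7,8} → only 3 remains.
R1C7 = 6: row 1 has {2,3,4,7,8,9}; col 7 has {1,3,4,5,7}; box has {5,8,9} → only 6 remains.
R2C7 = 2: row 2 has {4,7,9}; col 7 has {1,3,4,5,6,7}; box has {5,6,8,9} → only 2 remains.
R2C8 = 1: row 2 has {2,4,7,9}; col 8 has {2,3,6,9}; box has {2,5,6,8,9}; anti-diagonal has {4,5,6,7,8} → only 1 remains.
R2C9 = 3: row 2 has {1,2,4,7,9}; col 9 has {2,4,8,9}; box has {1,2,5,6,8,9} → only 3 remains.
R3C4 = 1: row 3 has {2,3,5,6,8}; col 4 has {2,4,5,7,9}; box has {2,3,4,7,9} → only 1 remains.
R3C9 = 7: row 3 has {1,2,3,5,6,8}; col 9 has {2,3,4,8,9}; box has {1,2,3,5,6,8,9} → only 7 remains.
R4C1 = 5: row 4 has {1,3,7,9}; col 1 has {2,4,6,8}; box has {1,3,6,9} → only 5 remains.
R4C4 = 6: row 4 has {1,3,5,7,9}; col 4 has {1,2,4,5,7,9}; box has {1,4,5,7,8}; main diagonal has {3,4,7} → only 6 remains.
R4C8 = 8: row 4 has {1,3,5,6,7,9}; col 8 has {1,2,3,6,9}; box has {1,2,3,4,6,7,9} → only 8 remains.
R5C1 = 7: row 5 has {1,3,4,5,6,8,9}; col 1 has {2,4,5,6,8}; box has {1,3,5,6,9} → only 7 remains.
R5C5 = 2: row 5 has {1,3,4,5,6,7,8,9}; col 5 has {1,3,6,7}; box has {1,4,5,6,7,8}; main diagonal has {3,4,6,7}; anti-diagonal has {1,4,5,6,7,8} → only 2 remains.

793528164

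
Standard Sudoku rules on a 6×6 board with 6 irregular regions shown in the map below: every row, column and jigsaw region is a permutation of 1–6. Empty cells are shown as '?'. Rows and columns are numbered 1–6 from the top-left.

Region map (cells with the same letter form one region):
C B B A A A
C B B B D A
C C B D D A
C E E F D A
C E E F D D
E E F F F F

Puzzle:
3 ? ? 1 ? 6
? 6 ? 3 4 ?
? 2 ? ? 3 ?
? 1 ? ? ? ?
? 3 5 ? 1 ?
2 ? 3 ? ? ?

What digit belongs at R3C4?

6

R5C6 = 2 (sole candidate).
R6C2 = 4 (sole candidate).
R1C2 = 5 (sole candidate).
R1C5 = 2 (sole candidate).
R2C6 = 5 (sole candidate).
R3C6 = 4 (sole candidate).
R4C3 = 6 (sole candidate).
R4C5 = 5 (sole candidate).
R4C6 = 3 (sole candidate).
R6C5 = 6 (sole candidate).
R6C6 = 1 (sole candidate).
R1C3 = 4 (sole candidate).
R2C1 = 1 (sole candidate).
R2C3 = 2 (sole candidate).
R3C3 = 1 (sole candidate).
R3C4 = 6: row 3 has {1,2,3,4}; col 4 has {1,3}; region has {1,2,3,4,5} → only 6 remains.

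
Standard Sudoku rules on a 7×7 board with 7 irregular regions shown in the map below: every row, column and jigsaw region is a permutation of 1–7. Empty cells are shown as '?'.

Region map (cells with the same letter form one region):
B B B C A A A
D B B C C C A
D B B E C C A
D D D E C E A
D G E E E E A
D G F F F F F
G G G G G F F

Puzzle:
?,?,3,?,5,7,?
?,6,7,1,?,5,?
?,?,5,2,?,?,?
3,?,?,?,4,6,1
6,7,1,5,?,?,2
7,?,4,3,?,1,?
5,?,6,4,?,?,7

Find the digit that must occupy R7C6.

2

R1C4 = 6: row 1 has {3,5,7}; col 4 has {1,2,3,4,5}; region has {1,4,5} → only 6 remains.
R1C7 = 4: row 1 has {3,5,6,7}; col 7 has {1,2,7}; region has {1,2,5,7} → only 4 remains.
R2C7 = 3: row 2 has {1,5,6,7}; col 7 has {1,2,4,7}; region has {1,2,4,5,7} → only 3 remains.
R3C6 = 3: row 3 has {2,5}; col 6 has {1,5,6,7}; region has {1,4,5,6} → only 3 remains.
R3C7 = 6: row 3 has {2,3,5}; col 7 has {1,2,3,4,7}; region has {1,2,3,4,5,7} → only 6 remains.
R4C3 = 2: row 4 has {1,3,4,6}; col 3 has {1,3,4,5,6,7}; region has {3,6,7} → only 2 remains.
R4C4 = 7: row 4 has {1,2,3,4,6}; col 4 has {1,2,3,4,5,6}; region has {1,2,5,6} → only 7 remains.
R5C5 = 3: row 5 has {1,2,5,6,7}; col 5 has {4,5}; region has {1,2,5,6,7} → only 3 remains.
R5C6 = 4: row 5 has {1,2,3,5,6,7}; col 6 has {1,3,5,6,7}; region has {1,2,3,5,6,7} → only 4 remains.
R6C2 = 2: row 6 has {1,3,4,7}; col 2 has {6,7}; region has {4,5,6,7} → only 2 remains.
R6C5 = 6: row 6 has {1,2,3,4,7}; col 5 has {3,4,5}; region has {1,3,4,7} → only 6 remains.
R6C7 = 5: row 6 has {1,2,3,4,6,7}; col 7 has {1,2,3,4,6,7}; region has {1,3,4,6,7} → only 5 remains.
R7C5 = 1: row 7 has {4,5,6,7}; col 5 has {3,4,5,6}; region has {2,4,5,6,7} → only 1 remains.
R7C6 = 2: row 7 has {1,4,5,6,7}; col 6 has {1,3,4,5,6,7}; region has {1,3,4,5,6,7} → only 2 remains.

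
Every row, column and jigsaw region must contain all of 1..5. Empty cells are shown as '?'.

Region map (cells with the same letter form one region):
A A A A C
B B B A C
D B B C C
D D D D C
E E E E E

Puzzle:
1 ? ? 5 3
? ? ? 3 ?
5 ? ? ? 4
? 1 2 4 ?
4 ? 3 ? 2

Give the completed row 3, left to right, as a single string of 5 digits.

row 1, column 3 = 4: row 1 has {1,3,5}; col 3 has {2,3}; region has {1,3,5} → only 4 remains.
row 2, column 1 = 2: row 2 has {3}; col 1 has {1,4,5}; region has {} → only 2 remains.
row 3, column 2 = 3: row 3 has {4,5}; col 2 has {1}; region has {2} → only 3 remains.
row 3, column 3 = 1: row 3 has {3,4,5}; col 3 has {2,3,4}; region has {2,3} → only 1 remains.
row 3, column 4 = 2: row 3 has {1,3,4,5}; col 4 has {3,4,5}; region has {3,4} → only 2 remains.

53124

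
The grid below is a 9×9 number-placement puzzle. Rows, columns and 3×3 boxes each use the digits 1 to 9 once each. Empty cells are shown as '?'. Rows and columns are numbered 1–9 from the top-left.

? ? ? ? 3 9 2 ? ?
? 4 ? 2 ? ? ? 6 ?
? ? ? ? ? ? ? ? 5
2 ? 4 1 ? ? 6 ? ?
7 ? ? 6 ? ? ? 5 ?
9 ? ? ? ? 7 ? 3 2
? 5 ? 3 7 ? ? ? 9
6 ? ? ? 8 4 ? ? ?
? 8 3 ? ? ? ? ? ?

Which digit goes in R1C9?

8

R4C2 = 3: row 4 has {1,2,4,6}; col 2 has {4,5,8}; box has {2,4,7,9} → only 3 remains.
R5C2 = 1: row 5 has {5,6,7}; col 2 has {3,4,5,8}; box has {2,3,4,7,9} → only 1 remains.
R5C3 = 8: row 5 has {1,5,6,7}; col 3 has {3,4}; box has {1,2,3,4,7,9} → only 8 remains.
R5C9 = 4: row 5 has {1,5,6,7,8}; col 9 has {2,5,9}; box has {2,3,5,6} → only 4 remains.
R6C2 = 6: row 6 has {2,3,7,9}; col 2 has {1,3,4,5,8}; box has {1,2,3,4,7,8,9} → only 6 remains.
R6C3 = 5: row 6 has {2,3,6,7,9}; col 3 has {3,4,8}; box has {1,2,3,4,6,7,8,9} → only 5 remains.
R6C5 = 4: row 6 has {2,3,5,6,7,9}; col 5 has {3,7,8}; box has {1,6,7} → only 4 remains.
R1C2 = 7: row 1 has {2,3,9}; col 2 has {1,3,4,5,6,8}; box has {4} → only 7 remains.
R5C7 = 9: row 5 has {1,4,5,6,7,8}; col 7 has {2,6}; box has {2,3,4,5,6} → only 9 remains.
R6C4 = 8: row 6 has {2,3,4,5,6,7,9}; col 4 has {1,2,3,6}; box has {1,4,6,7} → only 8 remains.
R6C7 = 1: row 6 has {2,3,4,5,6,7,8,9}; col 7 has {2,6,9}; box has {2,3,4,5,6,9} → only 1 remains.
R4C6 = 5: row 4 has {1,2,3,4,6}; col 6 has {4,7,9}; box has {1,4,6,7,8} → only 5 remains.
R5C5 = 2: row 5 has {1,4,5,6,7,8,9}; col 5 has {3,4,7,8}; box has {1,4,5,6,7,8} → only 2 remains.
R5C6 = 3: row 5 has {1,2,4,5,6,7,8,9}; col 6 has {4,5,7,9}; box has {1,2,4,5,6,7,8} → only 3 remains.
R4C5 = 9: row 4 has {1,2,3,4,5,6}; col 5 has {2,3,4,7,8}; box has {1,2,3,4,5,6,7,8} → only 9 remains.
R1C3 = 6: in row 1, 6 can only go here (every other open cell in that row sees a 6).
R2C3 = 9: in row 2, 9 can only go here (every other open cell in that row sees a 9).
R3C2 = 2: row 3 has {5}; col 2 has {1,3,4,5,6,7,8}; box has {4,6,7,9} → only 2 remains.
R3C3 = 1: row 3 has {2,5}; col 3 has {3,4,5,6,8,9}; box has {2,4,6,7,9} → only 1 remains.
R3C5 = 6: row 3 has {1,2,5}; col 5 has {2,3,4,7,8,9}; box has {2,3,9} → only 6 remains.
R3C6 = 8: row 3 has {1,2,5,6}; col 6 has {3,4,5,7,9}; box has {2,3,6,9} → only 8 remains.
R7C3 = 2: row 7 has {3,5,7,9}; col 3 has {1,3,4,5,6,8,9}; box has {3,5,6,8} → only 2 remains.
R8C2 = 9: row 8 has {4,6,8}; col 2 has {1,2,3,4,5,6,7,8}; box has {2,3,5,6,8} → only 9 remains.
R8C3 = 7: row 8 has {4,6,8,9}; col 3 has {1,2,3,4,5,6,8,9}; box has {2,3,5,6,8,9} → only 7 remains.
R8C4 = 5: row 8 has {4,6,7,8,9}; col 4 has {1,2,3,6,8}; box has {3,4,7,8} → only 5 remains.
R8C7 = 3: row 8 has {4,5,6,7,8,9}; col 7 has {1,2,6,9}; box has {9} → only 3 remains.
R8C9 = 1: row 8 has {3,4,5,6,7,8,9}; col 9 has {2,4,5,9}; box has {3,9} → only 1 remains.
R9C4 = 9: row 9 has {3,8}; col 4 has {1,2,3,5,6,8}; box has {3,4,5,7,8} → only 9 remains.
R9C5 = 1: row 9 has {3,8,9}; col 5 has {2,3,4,6,7,8,9}; box has {3,4,5,7,8,9} → only 1 remains.
R1C4 = 4: row 1 has {2,3,6,7,9}; col 4 has {1,2,3,5,6,8,9}; box has {2,3,6,8,9} → only 4 remains.
R1C9 = 8: row 1 has {2,3,4,6,7,9}; col 9 has {1,2,4,5,9}; box has {2,5,6} → only 8 remains.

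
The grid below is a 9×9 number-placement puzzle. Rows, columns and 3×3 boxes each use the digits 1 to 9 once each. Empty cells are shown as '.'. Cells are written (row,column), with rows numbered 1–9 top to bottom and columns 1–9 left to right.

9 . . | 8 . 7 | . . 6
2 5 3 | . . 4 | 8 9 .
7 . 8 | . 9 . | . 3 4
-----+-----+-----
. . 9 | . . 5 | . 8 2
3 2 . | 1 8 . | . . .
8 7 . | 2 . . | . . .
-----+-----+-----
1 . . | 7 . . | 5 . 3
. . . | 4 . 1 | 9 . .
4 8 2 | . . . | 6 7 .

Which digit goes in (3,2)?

(2,4) = 6: row 2 has {2,3,4,5,8,9}; col 4 has {1,2,4,7,8}; box has {4,7,8,9} → only 6 remains.
(2,5) = 1: row 2 has {2,3,4,5,6,8,9}; col 5 has {8,9}; box has {4,6,7,8,9} → only 1 remains.
(2,9) = 7: row 2 has {1,2,3,4,5,6,8,9}; col 9 has {2,3,4,6}; box has {3,4,6,8,9} → only 7 remains.
(3,4) = 5: row 3 has {3,4,7,8,9}; col 4 has {1,2,4,6,7,8}; box has {1,4,6,7,8,9} → only 5 remains.
(3,6) = 2: row 3 has {3,4,5,7,8,9}; col 6 has {1,4,5,7}; box has {1,4,5,6,7,8,9} → only 2 remains.
(3,7) = 1: row 3 has {2,3,4,5,7,8,9}; col 7 has {5,6,8,9}; box has {3,4,6,7,8,9} → only 1 remains.
(4,1) = 6: row 4 has {2,5,8,9}; col 1 has {1,2,3,4,7,8,9}; box has {2,3,7,8,9} → only 6 remains.
(4,4) = 3: row 4 has {2,5,6,8,9}; col 4 has {1,2,4,5,6,7,8}; box has {1,2,5,8} → only 3 remains.
(7,3) = 6: row 7 has {1,3,5,7}; col 3 has {2,3,8,9}; box has {1,2,4,8} → only 6 remains.
(7,5) = 2: row 7 has {1,3,5,6,7}; col 5 has {1,8,9}; box has {1,4,7} → only 2 remains.
(7,8) = 4: row 7 has {1,2,3,5,6,7}; col 8 has {3,7,8,9}; box has {3,5,6,7,9} → only 4 remains.
(8,1) = 5: row 8 has {1,4,9}; col 1 has {1,2,3,4,6,7,8,9}; box has {1,2,4,6,8} → only 5 remains.
(8,2) = 3: row 8 has {1,4,5,9}; col 2 has {2,5,7,8}; box has {1,2,4,5,6,8} → only 3 remains.
(8,3) = 7: row 8 has {1,3,4,5,9}; col 3 has {2,3,6,8,9}; box has {1,2,3,4,5,6,8} → only 7 remains.
(8,5) = 6: row 8 has {1,3,4,5,7,9}; col 5 has {1,2,8,9}; box has {1,2,4,7} → only 6 remains.
(8,8) = 2: row 8 has {1,3,4,5,6,7,9}; col 8 has {3,4,7,8,9}; box has {3,4,5,6,7,9} → only 2 remains.
(8,9) = 8: row 8 has {1,2,3,4,5,6,7,9}; col 9 has {2,3,4,6,7}; box has {2,3,4,5,6,7,9} → only 8 remains.
(9,4) = 9: row 9 has {2,4,6,7,8}; col 4 has {1,2,3,4,5,6,7,8}; box has {1,2,4,6,7} → only 9 remains.
(9,6) = 3: row 9 has {2,4,6,7,8,9}; col 6 has {1,2,4,5,7}; box has {1,2,4,6,7,9} → only 3 remains.
(9,9) = 1: row 9 has {2,3,4,6,7,8,9}; col 9 has {2,3,4,6,7,8}; box has {2,3,4,5,6,7,8,9} → only 1 remains.
(1,5) = 3: row 1 has {6,7,8,9}; col 5 has {1,2,6,8,9}; box has {1,2,4,5,6,7,8,9} → only 3 remains.
(1,7) = 2: row 1 has {3,6,7,8,9}; col 7 has {1,5,6,8,9}; box has {1,3,4,6,7,8,9} → only 2 remains.
(1,8) = 5: row 1 has {2,3,6,7,8,9}; col 8 has {2,3,4,7,8,9}; box has {1,2,3,4,6,7,8,9} → only 5 remains.
(3,2) = 6: row 3 has {1,2,3,4,5,7,8,9}; col 2 has {2,3,5,7,8}; box has {2,3,5,7,8,9} → only 6 remains.

6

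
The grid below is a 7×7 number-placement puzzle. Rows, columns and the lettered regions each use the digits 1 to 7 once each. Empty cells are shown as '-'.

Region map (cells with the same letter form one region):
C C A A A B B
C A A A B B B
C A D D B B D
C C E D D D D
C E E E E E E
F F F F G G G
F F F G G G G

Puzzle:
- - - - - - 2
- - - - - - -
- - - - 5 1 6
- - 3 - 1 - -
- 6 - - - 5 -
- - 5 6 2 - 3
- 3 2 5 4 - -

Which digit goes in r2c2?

r5c5 = 7 (sole candidate).
r6c6 = 7 (sole candidate).
r7c6 = 6 (sole candidate).
r7c7 = 1 (sole candidate).
r5c7 = 4 (sole candidate).
r7c1 = 7 (sole candidate).
r2c7 = 7 (sole candidate).
r4c7 = 5 (sole candidate).
r5c3 = 1 (sole candidate).
r5c4 = 2 (sole candidate).
r5c1 = 3 (sole candidate).
r3c4 = 3 (hidden single in row 3).
r4c1 = 6 (hidden single in row 4).
r4c6 = 2 (hidden single in column 6).
r1c5 = 3 (hidden single in region A).
r2c2 = 5: in region A, 5 can only go here (every other open cell in that region sees a 5).

5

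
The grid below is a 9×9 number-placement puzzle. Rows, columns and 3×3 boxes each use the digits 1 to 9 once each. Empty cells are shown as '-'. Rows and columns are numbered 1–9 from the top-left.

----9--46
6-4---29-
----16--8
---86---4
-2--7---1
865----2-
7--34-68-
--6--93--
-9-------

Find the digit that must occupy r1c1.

r6c5 = 3: row 6 has {2,5,6,8}; col 5 has {1,4,6,7,9}; box has {6,7,8} → only 3 remains.
r2c2 = 1: in row 2, 1 can only go here (every other open cell in that row sees a 1).
r7c2 = 5: row 7 has {3,4,6,7,8}; col 2 has {1,2,6,9}; box has {6,7,9} → only 5 remains.
r1c7 = 1: in row 1, 1 can only go here (every other open cell in that row sees a 1).
r3c4 = 4: in row 3, 4 can only go here (every other open cell in that row sees a 4).
r4c6 = 2: in row 4, 2 can only go here (every other open cell in that row sees a 2).
r7c6 = 1: row 7 has {3,4,5,6,7,8}; col 6 has {2,6,9}; box has {3,4,9} → only 1 remains.
r6c6 = 4: row 6 has {2,3,5,6,8}; col 6 has {1,2,6,9}; box has {2,3,6,7,8} → only 4 remains.
r7c3 = 2: row 7 has {1,3,4,5,6,7,8}; col 3 has {4,5,6}; box has {5,6,7,9} → only 2 remains.
r7c9 = 9: row 7 has {1,2,3,4,5,6,7,8}; col 9 has {1,4,6,8}; box has {3,6,8} → only 9 remains.
r5c6 = 5: row 5 has {1,2,7}; col 6 has {1,2,4,6,9}; box has {2,3,4,6,7,8} → only 5 remains.
r6c9 = 7: row 6 has {2,3,4,5,6,8}; col 9 has {1,4,6,8,9}; box has {1,2,4} → only 7 remains.
r5c4 = 9: row 5 has {1,2,5,7}; col 4 has {3,4,8}; box has {2,3,4,5,6,7,8} → only 9 remains.
r5c7 = 8: row 5 has {1,2,5,7,9}; col 7 has {1,2,3,6}; box has {1,2,4,7} → only 8 remains.
r6c4 = 1: row 6 has {2,3,4,5,6,7,8}; col 4 has {3,4,8,9}; box has {2,3,4,5,6,7,8,9} → only 1 remains.
r6c7 = 9: row 6 has {1,2,3,4,5,6,7,8}; col 7 has {1,2,3,6,8}; box has {1,2,4,7,8} → only 9 remains.
r4c7 = 5: row 4 has {2,4,6,8}; col 7 has {1,2,3,6,8,9}; box has {1,2,4,7,8,9} → only 5 remains.
r4c8 = 3: row 4 has {2,4,5,6,8}; col 8 has {2,4,8,9}; box has {1,2,4,5,7,8,9} → only 3 remains.
r5c3 = 3: row 5 has {1,2,5,7,8,9}; col 3 has {2,4,5,6}; box has {2,5,6,8} → only 3 remains.
r5c8 = 6: row 5 has {1,2,3,5,7,8,9}; col 8 has {2,3,4,8,9}; box has {1,2,3,4,5,7,8,9} → only 6 remains.
r3c7 = 7: row 3 has {1,4,6,8}; col 7 has {1,2,3,5,6,8,9}; box has {1,2,4,6,8,9} → only 7 remains.
r3c8 = 5: row 3 has {1,4,6,7,8}; col 8 has {2,3,4,6,8,9}; box has {1,2,4,6,7,8,9} → only 5 remains.
r4c2 = 7: row 4 has {2,3,4,5,6,8}; col 2 has {1,2,5,6,9}; box has {2,3,5,6,8} → only 7 remains.
r5c1 = 4: row 5 has {1,2,3,5,6,7,8,9}; col 1 has {6,7,8}; box has {2,3,5,6,7,8} → only 4 remains.
r8c1 = 1: row 8 has {3,6,9}; col 1 has {4,6,7,8}; box has {2,5,6,7,9} → only 1 remains.
r8c8 = 7: row 8 has {1,3,6,9}; col 8 has {2,3,4,5,6,8,9}; box has {3,6,8,9} → only 7 remains.
r9c1 = 3: row 9 has {9}; col 1 has {1,4,6,7,8}; box has {1,2,5,6,7,9} → only 3 remains.
r9c3 = 8: row 9 has {3,9}; col 3 has {2,3,4,5,6}; box has {1,2,3,5,6,7,9} → only 8 remains.
r9c6 = 7: row 9 has {3,8,9}; col 6 has {1,2,4,5,6,9}; box has {1,3,4,9} → only 7 remains.
r9c7 = 4: row 9 has {3,7,8,9}; col 7 has {1,2,3,5,6,7,8,9}; box has {3,6,7,8,9} → only 4 remains.
r9c8 = 1: row 9 has {3,4,7,8,9}; col 8 has {2,3,4,5,6,7,8,9}; box has {3,4,6,7,8,9} → only 1 remains.
r1c3 = 7: row 1 has {1,4,6,9}; col 3 has {2,3,4,5,6,8}; box has {1,4,6} → only 7 remains.
r2c9 = 3: row 2 has {1,2,4,6,9}; col 9 has {1,4,6,7,8,9}; box has {1,2,4,5,6,7,8,9} → only 3 remains.
r3c2 = 3: row 3 has {1,4,5,6,7,8}; col 2 has {1,2,5,6,7,9}; box has {1,4,6,7} → only 3 remains.
r3c3 = 9: row 3 has {1,3,4,5,6,7,8}; col 3 has {2,3,4,5,6,7,8}; box has {1,3,4,6,7} → only 9 remains.
r4c1 = 9: row 4 has {2,3,4,5,6,7,8}; col 1 has {1,3,4,6,7,8}; box has {2,3,4,5,6,7,8} → only 9 remains.
r4c3 = 1: row 4 has {2,3,4,5,6,7,8,9}; col 3 has {2,3,4,5,6,7,8,9}; box has {2,3,4,5,6,7,8,9} → only 1 remains.
r8c2 = 4: row 8 has {1,3,6,7,9}; col 2 has {1,2,3,5,6,7,9}; box has {1,2,3,5,6,7,8,9} → only 4 remains.
r1c2 = 8: row 1 has {1,4,6,7,9}; col 2 has {1,2,3,4,5,6,7,9}; box has {1,3,4,6,7,9} → only 8 remains.
r1c6 = 3: row 1 has {1,4,6,7,8,9}; col 6 has {1,2,4,5,6,7,9}; box has {1,4,6,9} → only 3 remains.
r2c6 = 8: row 2 has {1,2,3,4,6,9}; col 6 has {1,2,3,4,5,6,7,9}; box has {1,3,4,6,9} → only 8 remains.
r3c1 = 2: row 3 has {1,3,4,5,6,7,8,9}; col 1 has {1,3,4,6,7,8,9}; box has {1,3,4,6,7,8,9} → only 2 remains.
r1c1 = 5: row 1 has {1,3,4,6,7,8,9}; col 1 has {1,2,3,4,6,7,8,9}; box has {1,2,3,4,6,7,8,9} → only 5 remains.

5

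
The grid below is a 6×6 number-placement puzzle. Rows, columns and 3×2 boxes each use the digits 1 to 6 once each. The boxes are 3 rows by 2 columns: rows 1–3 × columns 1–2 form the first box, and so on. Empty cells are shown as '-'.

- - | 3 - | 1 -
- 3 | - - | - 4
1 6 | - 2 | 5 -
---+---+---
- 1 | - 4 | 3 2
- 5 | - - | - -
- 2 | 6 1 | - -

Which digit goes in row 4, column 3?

5

row 1, column 2 = 4 (sole candidate).
row 1, column 6 = 6 (sole candidate).
row 2, column 5 = 2 (sole candidate).
row 3, column 3 = 4 (sole candidate).
row 3, column 6 = 3 (sole candidate).
row 4, column 1 = 6 (sole candidate).
row 4, column 3 = 5: row 4 has {1,2,3,4,6}; col 3 has {3,4,6}; box has {1,4,6} → only 5 remains.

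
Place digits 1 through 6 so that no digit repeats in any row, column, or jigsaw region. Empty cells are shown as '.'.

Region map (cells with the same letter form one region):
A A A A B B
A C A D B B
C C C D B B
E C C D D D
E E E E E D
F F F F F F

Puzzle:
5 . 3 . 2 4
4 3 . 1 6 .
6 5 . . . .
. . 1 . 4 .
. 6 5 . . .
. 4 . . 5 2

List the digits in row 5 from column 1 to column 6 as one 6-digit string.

r1c2 = 1 (sole candidate).
r1c4 = 6 (sole candidate).
r2c3 = 2 (sole candidate).
r2c6 = 5 (sole candidate).
r3c3 = 4 (sole candidate).
r4c2 = 2 (sole candidate).
r5c6 = 3: row 5 has {5,6}; col 6 has {2,4,5}; region has {1,4} → only 3 remains.
r6c3 = 6 (sole candidate).
r6c4 = 3 (sole candidate).
r3c4 = 2 (sole candidate).
r3c6 = 1 (sole candidate).
r4c1 = 3 (sole candidate).
r4c4 = 5 (sole candidate).
r4c6 = 6 (sole candidate).
r5c4 = 4: row 5 has {3,5,6}; col 4 has {1,2,3,5,6}; region has {3,5,6} → only 4 remains.
r5c5 = 1: row 5 has {3,4,5,6}; col 5 has {2,4,5,6}; region has {3,4,5,6} → only 1 remains.
r6c1 = 1 (sole candidate).
r3c5 = 3 (sole candidate).
r5c1 = 2: row 5 has {1,3,4,5,6}; col 1 has {1,3,4,5,6}; region has {1,3,4,5,6} → only 2 remains.

265413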